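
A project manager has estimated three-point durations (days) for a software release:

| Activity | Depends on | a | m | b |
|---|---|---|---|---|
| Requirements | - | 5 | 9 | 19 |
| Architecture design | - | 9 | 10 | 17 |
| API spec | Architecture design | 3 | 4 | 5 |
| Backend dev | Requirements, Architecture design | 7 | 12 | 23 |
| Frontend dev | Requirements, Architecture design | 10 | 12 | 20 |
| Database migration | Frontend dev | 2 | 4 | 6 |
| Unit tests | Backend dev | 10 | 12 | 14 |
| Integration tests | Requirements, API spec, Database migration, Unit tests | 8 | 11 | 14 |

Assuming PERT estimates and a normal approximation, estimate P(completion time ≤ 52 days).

te_Requirements = (5 + 4·9 + 19)/6 = 60/6 = 10; σ²_Requirements = ((19−5)/6)² = 5.444
te_Architecture design = (9 + 4·10 + 17)/6 = 66/6 = 11; σ²_Architecture design = ((17−9)/6)² = 1.778
te_API spec = (3 + 4·4 + 5)/6 = 24/6 = 4; σ²_API spec = ((5−3)/6)² = 0.111
te_Backend dev = (7 + 4·12 + 23)/6 = 78/6 = 13; σ²_Backend dev = ((23−7)/6)² = 7.111
te_Frontend dev = (10 + 4·12 + 20)/6 = 78/6 = 13; σ²_Frontend dev = ((20−10)/6)² = 2.778
te_Database migration = (2 + 4·4 + 6)/6 = 24/6 = 4; σ²_Database migration = ((6−2)/6)² = 0.444
te_Unit tests = (10 + 4·12 + 14)/6 = 72/6 = 12; σ²_Unit tests = ((14−10)/6)² = 0.444
te_Integration tests = (8 + 4·11 + 14)/6 = 66/6 = 11; σ²_Integration tests = ((14−8)/6)² = 1.000

Forward pass:
ES_Requirements = 0; EF_Requirements = 10
ES_Architecture design = 0; EF_Architecture design = 11
ES_API spec = 11; EF_API spec = 11+4 = 15
ES_Backend dev = max(EF_Requirements=10, EF_Architecture design=11) = 11; EF_Backend dev = 11+13 = 24
ES_Frontend dev = max(EF_Requirements=10, EF_Architecture design=11) = 11; EF_Frontend dev = 11+13 = 24
ES_Database migration = 24; EF_Database migration = 24+4 = 28
ES_Unit tests = 24; EF_Unit tests = 24+12 = 36
ES_Integration tests = max(EF_Requirements=10, EF_API spec=15, EF_Database migration=28, EF_Unit tests=36) = 36; EF_Integration tests = 36+11 = 47
Expected project duration μ = 47 days. Critical path: Architecture design → Backend dev → Unit tests → Integration tests.

Variance along critical path = 1.778 + 7.111 + 0.444 + 1.000 = 10.333; σ = √10.333 = 3.215 days.
Z = (52 − 47) / 3.215 = 1.555
P(T ≤ 52) = Φ(1.555) ≈ 0.940

0.940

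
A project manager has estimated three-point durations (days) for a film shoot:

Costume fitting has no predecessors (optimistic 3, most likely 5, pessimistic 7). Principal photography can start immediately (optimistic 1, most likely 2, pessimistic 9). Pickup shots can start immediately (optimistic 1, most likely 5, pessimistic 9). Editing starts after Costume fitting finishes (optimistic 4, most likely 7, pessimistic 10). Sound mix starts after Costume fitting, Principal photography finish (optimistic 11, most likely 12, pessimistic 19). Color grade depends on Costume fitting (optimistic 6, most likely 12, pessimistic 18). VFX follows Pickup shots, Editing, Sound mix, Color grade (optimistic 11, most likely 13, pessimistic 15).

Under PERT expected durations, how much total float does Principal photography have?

2 days

te_Costume fitting = (3 + 4·5 + 7)/6 = 30/6 = 5
te_Principal photography = (1 + 4·2 + 9)/6 = 18/6 = 3
te_Pickup shots = (1 + 4·5 + 9)/6 = 30/6 = 5
te_Editing = (4 + 4·7 + 10)/6 = 42/6 = 7
te_Sound mix = (11 + 4·12 + 19)/6 = 78/6 = 13
te_Color grade = (6 + 4·12 + 18)/6 = 72/6 = 12
te_VFX = (11 + 4·13 + 15)/6 = 78/6 = 13

Forward pass:
ES_Costume fitting = 0; EF_Costume fitting = 5
ES_Principal photography = 0; EF_Principal photography = 3
ES_Pickup shots = 0; EF_Pickup shots = 5
ES_Editing = 5; EF_Editing = 5+7 = 12
ES_Sound mix = max(EF_Costume fitting=5, EF_Principal photography=3) = 5; EF_Sound mix = 5+13 = 18
ES_Color grade = 5; EF_Color grade = 5+12 = 17
ES_VFX = max(EF_Pickup shots=5, EF_Editing=12, EF_Sound mix=18, EF_Color grade=17) = 18; EF_VFX = 18+13 = 31
Expected project duration μ = 31 days. Critical path: Costume fitting → Sound mix → VFX.

Backward pass:
LF_VFX = 31; LS_VFX = 31−13 = 18
LF_Color grade = LS_VFX = 18; LS_Color grade = 18−12 = 6
LF_Sound mix = LS_VFX = 18; LS_Sound mix = 18−13 = 5
LF_Editing = LS_VFX = 18; LS_Editing = 18−7 = 11
LF_Pickup shots = LS_VFX = 18; LS_Pickup shots = 18−5 = 13
LF_Principal photography = LS_Sound mix = 5; LS_Principal photography = 5−3 = 2
LF_Costume fitting = min(LS_Editing=11, LS_Sound mix=5, LS_Color grade=6) = 5; LS_Costume fitting = 5−5 = 0
Slack_Principal photography = LS_Principal photography − ES_Principal photography = 2 − 0 = 2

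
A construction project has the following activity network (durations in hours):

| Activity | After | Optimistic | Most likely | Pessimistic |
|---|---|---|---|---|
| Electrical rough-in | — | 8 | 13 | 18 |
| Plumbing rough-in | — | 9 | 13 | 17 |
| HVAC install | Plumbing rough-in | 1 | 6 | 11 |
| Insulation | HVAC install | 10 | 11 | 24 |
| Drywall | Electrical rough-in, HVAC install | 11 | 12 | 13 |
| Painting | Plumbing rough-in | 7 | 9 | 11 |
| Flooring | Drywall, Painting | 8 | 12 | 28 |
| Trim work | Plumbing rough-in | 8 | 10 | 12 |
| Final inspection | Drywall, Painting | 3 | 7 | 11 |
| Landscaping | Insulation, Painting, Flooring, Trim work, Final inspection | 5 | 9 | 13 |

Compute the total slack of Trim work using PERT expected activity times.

te_Electrical rough-in = (8 + 4·13 + 18)/6 = 78/6 = 13
te_Plumbing rough-in = (9 + 4·13 + 17)/6 = 78/6 = 13
te_HVAC install = (1 + 4·6 + 11)/6 = 36/6 = 6
te_Insulation = (10 + 4·11 + 24)/6 = 78/6 = 13
te_Drywall = (11 + 4·12 + 13)/6 = 72/6 = 12
te_Painting = (7 + 4·9 + 11)/6 = 54/6 = 9
te_Flooring = (8 + 4·12 + 28)/6 = 84/6 = 14
te_Trim work = (8 + 4·10 + 12)/6 = 60/6 = 10
te_Final inspection = (3 + 4·7 + 11)/6 = 42/6 = 7
te_Landscaping = (5 + 4·9 + 13)/6 = 54/6 = 9

Forward pass:
ES_Electrical rough-in = 0; EF_Electrical rough-in = 13
ES_Plumbing rough-in = 0; EF_Plumbing rough-in = 13
ES_HVAC install = 13; EF_HVAC install = 13+6 = 19
ES_Insulation = 19; EF_Insulation = 19+13 = 32
ES_Drywall = max(EF_Electrical rough-in=13, EF_HVAC install=19) = 19; EF_Drywall = 19+12 = 31
ES_Painting = 13; EF_Painting = 13+9 = 22
ES_Flooring = max(EF_Drywall=31, EF_Painting=22) = 31; EF_Flooring = 31+14 = 45
ES_Trim work = 13; EF_Trim work = 13+10 = 23
ES_Final inspection = max(EF_Drywall=31, EF_Painting=22) = 31; EF_Final inspection = 31+7 = 38
ES_Landscaping = max(EF_Insulation=32, EF_Painting=22, EF_Flooring=45, EF_Trim work=23, EF_Final inspection=38) = 45; EF_Landscaping = 45+9 = 54
Expected project duration μ = 54 hours. Critical path: Plumbing rough-in → HVAC install → Drywall → Flooring → Landscaping.

Backward pass:
LF_Landscaping = 54; LS_Landscaping = 54−9 = 45
LF_Final inspection = LS_Landscaping = 45; LS_Final inspection = 45−7 = 38
LF_Trim work = LS_Landscaping = 45; LS_Trim work = 45−10 = 35
LF_Flooring = LS_Landscaping = 45; LS_Flooring = 45−14 = 31
LF_Painting = min(LS_Flooring=31, LS_Final inspection=38, LS_Landscaping=45) = 31; LS_Painting = 31−9 = 22
LF_Drywall = min(LS_Flooring=31, LS_Final inspection=38) = 31; LS_Drywall = 31−12 = 19
LF_Insulation = LS_Landscaping = 45; LS_Insulation = 45−13 = 32
LF_HVAC install = min(LS_Insulation=32, LS_Drywall=19) = 19; LS_HVAC install = 19−6 = 13
LF_Plumbing rough-in = min(LS_HVAC install=13, LS_Painting=22, LS_Trim work=35) = 13; LS_Plumbing rough-in = 13−13 = 0
LF_Electrical rough-in = LS_Drywall = 19; LS_Electrical rough-in = 19−13 = 6
Slack_Trim work = LS_Trim work − ES_Trim work = 35 − 13 = 22

22 hours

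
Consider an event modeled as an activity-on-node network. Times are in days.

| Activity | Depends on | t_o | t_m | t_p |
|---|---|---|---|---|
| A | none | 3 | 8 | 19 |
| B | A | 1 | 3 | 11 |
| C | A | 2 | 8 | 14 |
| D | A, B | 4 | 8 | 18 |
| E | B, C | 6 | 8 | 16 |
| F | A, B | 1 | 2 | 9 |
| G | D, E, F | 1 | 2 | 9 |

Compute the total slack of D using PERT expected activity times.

4 days

te_A = (3 + 4·8 + 19)/6 = 54/6 = 9
te_B = (1 + 4·3 + 11)/6 = 24/6 = 4
te_C = (2 + 4·8 + 14)/6 = 48/6 = 8
te_D = (4 + 4·8 + 18)/6 = 54/6 = 9
te_E = (6 + 4·8 + 16)/6 = 54/6 = 9
te_F = (1 + 4·2 + 9)/6 = 18/6 = 3
te_G = (1 + 4·2 + 9)/6 = 18/6 = 3

Forward pass:
ES_A = 0; EF_A = 9
ES_B = 9; EF_B = 9+4 = 13
ES_C = 9; EF_C = 9+8 = 17
ES_D = max(EF_A=9, EF_B=13) = 13; EF_D = 13+9 = 22
ES_E = max(EF_B=13, EF_C=17) = 17; EF_E = 17+9 = 26
ES_F = max(EF_A=9, EF_B=13) = 13; EF_F = 13+3 = 16
ES_G = max(EF_D=22, EF_E=26, EF_F=16) = 26; EF_G = 26+3 = 29
Expected project duration μ = 29 days. Critical path: A → C → E → G.

Backward pass:
LF_G = 29; LS_G = 29−3 = 26
LF_F = LS_G = 26; LS_F = 26−3 = 23
LF_E = LS_G = 26; LS_E = 26−9 = 17
LF_D = LS_G = 26; LS_D = 26−9 = 17
LF_C = LS_E = 17; LS_C = 17−8 = 9
LF_B = min(LS_D=17, LS_E=17, LS_F=23) = 17; LS_B = 17−4 = 13
LF_A = min(LS_B=13, LS_C=9, LS_D=17, LS_F=23) = 9; LS_A = 9−9 = 0
Slack_D = LS_D − ES_D = 17 − 13 = 4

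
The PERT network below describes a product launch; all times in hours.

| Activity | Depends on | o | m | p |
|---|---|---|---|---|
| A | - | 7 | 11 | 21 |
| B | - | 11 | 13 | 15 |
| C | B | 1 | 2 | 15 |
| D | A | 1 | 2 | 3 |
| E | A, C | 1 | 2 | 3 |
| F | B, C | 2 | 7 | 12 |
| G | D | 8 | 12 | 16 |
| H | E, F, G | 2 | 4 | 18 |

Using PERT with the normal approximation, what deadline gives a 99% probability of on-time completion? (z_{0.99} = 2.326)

40.8 hours

te_A = (7 + 4·11 + 21)/6 = 72/6 = 12; σ²_A = ((21−7)/6)² = 5.444
te_B = (11 + 4·13 + 15)/6 = 78/6 = 13; σ²_B = ((15−11)/6)² = 0.444
te_C = (1 + 4·2 + 15)/6 = 24/6 = 4; σ²_C = ((15−1)/6)² = 5.444
te_D = (1 + 4·2 + 3)/6 = 12/6 = 2; σ²_D = ((3−1)/6)² = 0.111
te_E = (1 + 4·2 + 3)/6 = 12/6 = 2; σ²_E = ((3−1)/6)² = 0.111
te_F = (2 + 4·7 + 12)/6 = 42/6 = 7; σ²_F = ((12−2)/6)² = 2.778
te_G = (8 + 4·12 + 16)/6 = 72/6 = 12; σ²_G = ((16−8)/6)² = 1.778
te_H = (2 + 4·4 + 18)/6 = 36/6 = 6; σ²_H = ((18−2)/6)² = 7.111

Forward pass:
ES_A = 0; EF_A = 12
ES_B = 0; EF_B = 13
ES_C = 13; EF_C = 13+4 = 17
ES_D = 12; EF_D = 12+2 = 14
ES_E = max(EF_A=12, EF_C=17) = 17; EF_E = 17+2 = 19
ES_F = max(EF_B=13, EF_C=17) = 17; EF_F = 17+7 = 24
ES_G = 14; EF_G = 14+12 = 26
ES_H = max(EF_E=19, EF_F=24, EF_G=26) = 26; EF_H = 26+6 = 32
Expected project duration μ = 32 hours. Critical path: A → D → G → H.

Variance along critical path = 5.444 + 0.111 + 1.778 + 7.111 = 14.444; σ = 3.801 hours.
D = μ + z·σ = 32 + 2.326·3.801 = 40.8 hours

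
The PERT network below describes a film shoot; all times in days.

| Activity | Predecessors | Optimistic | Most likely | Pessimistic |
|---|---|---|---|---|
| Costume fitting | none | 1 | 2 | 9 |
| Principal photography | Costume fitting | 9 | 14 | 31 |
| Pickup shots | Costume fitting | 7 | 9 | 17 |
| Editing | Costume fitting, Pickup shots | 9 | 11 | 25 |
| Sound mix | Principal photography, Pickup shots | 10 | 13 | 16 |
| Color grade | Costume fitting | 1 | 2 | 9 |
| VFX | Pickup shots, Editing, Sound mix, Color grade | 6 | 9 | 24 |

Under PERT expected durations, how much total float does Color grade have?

te_Costume fitting = (1 + 4·2 + 9)/6 = 18/6 = 3
te_Principal photography = (9 + 4·14 + 31)/6 = 96/6 = 16
te_Pickup shots = (7 + 4·9 + 17)/6 = 60/6 = 10
te_Editing = (9 + 4·11 + 25)/6 = 78/6 = 13
te_Sound mix = (10 + 4·13 + 16)/6 = 78/6 = 13
te_Color grade = (1 + 4·2 + 9)/6 = 18/6 = 3
te_VFX = (6 + 4·9 + 24)/6 = 66/6 = 11

Forward pass:
ES_Costume fitting = 0; EF_Costume fitting = 3
ES_Principal photography = 3; EF_Principal photography = 3+16 = 19
ES_Pickup shots = 3; EF_Pickup shots = 3+10 = 13
ES_Editing = max(EF_Costume fitting=3, EF_Pickup shots=13) = 13; EF_Editing = 13+13 = 26
ES_Sound mix = max(EF_Principal photography=19, EF_Pickup shots=13) = 19; EF_Sound mix = 19+13 = 32
ES_Color grade = 3; EF_Color grade = 3+3 = 6
ES_VFX = max(EF_Pickup shots=13, EF_Editing=26, EF_Sound mix=32, EF_Color grade=6) = 32; EF_VFX = 32+11 = 43
Expected project duration μ = 43 days. Critical path: Costume fitting → Principal photography → Sound mix → VFX.

Backward pass:
LF_VFX = 43; LS_VFX = 43−11 = 32
LF_Color grade = LS_VFX = 32; LS_Color grade = 32−3 = 29
LF_Sound mix = LS_VFX = 32; LS_Sound mix = 32−13 = 19
LF_Editing = LS_VFX = 32; LS_Editing = 32−13 = 19
LF_Pickup shots = min(LS_Editing=19, LS_Sound mix=19, LS_VFX=32) = 19; LS_Pickup shots = 19−10 = 9
LF_Principal photography = LS_Sound mix = 19; LS_Principal photography = 19−16 = 3
LF_Costume fitting = min(LS_Principal photography=3, LS_Pickup shots=9, LS_Editing=19, LS_Color grade=29) = 3; LS_Costume fitting = 3−3 = 0
Slack_Color grade = LS_Color grade − ES_Color grade = 29 − 3 = 26

26 days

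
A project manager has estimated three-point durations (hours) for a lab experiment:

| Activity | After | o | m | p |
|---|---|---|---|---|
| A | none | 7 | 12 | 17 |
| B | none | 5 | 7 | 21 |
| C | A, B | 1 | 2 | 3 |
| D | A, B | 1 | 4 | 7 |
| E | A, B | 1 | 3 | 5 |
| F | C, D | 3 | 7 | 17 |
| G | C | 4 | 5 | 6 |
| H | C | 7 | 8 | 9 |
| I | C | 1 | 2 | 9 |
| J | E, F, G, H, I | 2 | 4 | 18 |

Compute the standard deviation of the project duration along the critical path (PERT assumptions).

4.04 hours

te_A = (7 + 4·12 + 17)/6 = 72/6 = 12; σ²_A = ((17−7)/6)² = 2.778
te_B = (5 + 4·7 + 21)/6 = 54/6 = 9; σ²_B = ((21−5)/6)² = 7.111
te_C = (1 + 4·2 + 3)/6 = 12/6 = 2; σ²_C = ((3−1)/6)² = 0.111
te_D = (1 + 4·4 + 7)/6 = 24/6 = 4; σ²_D = ((7−1)/6)² = 1.000
te_E = (1 + 4·3 + 5)/6 = 18/6 = 3; σ²_E = ((5−1)/6)² = 0.444
te_F = (3 + 4·7 + 17)/6 = 48/6 = 8; σ²_F = ((17−3)/6)² = 5.444
te_G = (4 + 4·5 + 6)/6 = 30/6 = 5; σ²_G = ((6−4)/6)² = 0.111
te_H = (7 + 4·8 + 9)/6 = 48/6 = 8; σ²_H = ((9−7)/6)² = 0.111
te_I = (1 + 4·2 + 9)/6 = 18/6 = 3; σ²_I = ((9−1)/6)² = 1.778
te_J = (2 + 4·4 + 18)/6 = 36/6 = 6; σ²_J = ((18−2)/6)² = 7.111

Forward pass:
ES_A = 0; EF_A = 12
ES_B = 0; EF_B = 9
ES_C = max(EF_A=12, EF_B=9) = 12; EF_C = 12+2 = 14
ES_D = max(EF_A=12, EF_B=9) = 12; EF_D = 12+4 = 16
ES_E = max(EF_A=12, EF_B=9) = 12; EF_E = 12+3 = 15
ES_F = max(EF_C=14, EF_D=16) = 16; EF_F = 16+8 = 24
ES_G = 14; EF_G = 14+5 = 19
ES_H = 14; EF_H = 14+8 = 22
ES_I = 14; EF_I = 14+3 = 17
ES_J = max(EF_E=15, EF_F=24, EF_G=19, EF_H=22, EF_I=17) = 24; EF_J = 24+6 = 30
Expected project duration μ = 30 hours. Critical path: A → D → F → J.

Variance along critical path = 2.778 + 1.000 + 5.444 + 7.111 = 16.333
σ = √16.333 = 4.041 hours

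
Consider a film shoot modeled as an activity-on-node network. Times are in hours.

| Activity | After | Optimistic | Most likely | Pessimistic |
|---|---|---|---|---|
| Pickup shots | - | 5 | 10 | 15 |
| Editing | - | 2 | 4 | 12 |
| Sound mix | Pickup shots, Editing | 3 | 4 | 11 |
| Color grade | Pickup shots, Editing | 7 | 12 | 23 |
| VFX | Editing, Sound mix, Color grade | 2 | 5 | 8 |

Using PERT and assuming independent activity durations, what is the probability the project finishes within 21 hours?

0.017

te_Pickup shots = (5 + 4·10 + 15)/6 = 60/6 = 10; σ²_Pickup shots = ((15−5)/6)² = 2.778
te_Editing = (2 + 4·4 + 12)/6 = 30/6 = 5; σ²_Editing = ((12−2)/6)² = 2.778
te_Sound mix = (3 + 4·4 + 11)/6 = 30/6 = 5; σ²_Sound mix = ((11−3)/6)² = 1.778
te_Color grade = (7 + 4·12 + 23)/6 = 78/6 = 13; σ²_Color grade = ((23−7)/6)² = 7.111
te_VFX = (2 + 4·5 + 8)/6 = 30/6 = 5; σ²_VFX = ((8−2)/6)² = 1.000

Forward pass:
ES_Pickup shots = 0; EF_Pickup shots = 10
ES_Editing = 0; EF_Editing = 5
ES_Sound mix = max(EF_Pickup shots=10, EF_Editing=5) = 10; EF_Sound mix = 10+5 = 15
ES_Color grade = max(EF_Pickup shots=10, EF_Editing=5) = 10; EF_Color grade = 10+13 = 23
ES_VFX = max(EF_Editing=5, EF_Sound mix=15, EF_Color grade=23) = 23; EF_VFX = 23+5 = 28
Expected project duration μ = 28 hours. Critical path: Pickup shots → Color grade → VFX.

Variance along critical path = 2.778 + 7.111 + 1.000 = 10.889; σ = √10.889 = 3.300 hours.
Z = (21 − 28) / 3.300 = -2.121
P(T ≤ 21) = Φ(-2.121) ≈ 0.017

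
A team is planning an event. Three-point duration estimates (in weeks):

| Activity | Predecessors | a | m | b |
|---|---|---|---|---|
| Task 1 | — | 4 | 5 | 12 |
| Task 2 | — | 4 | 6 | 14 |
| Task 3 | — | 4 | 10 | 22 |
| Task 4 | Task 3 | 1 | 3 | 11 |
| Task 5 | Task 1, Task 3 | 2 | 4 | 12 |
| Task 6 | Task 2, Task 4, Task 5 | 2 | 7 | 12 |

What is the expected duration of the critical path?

te_Task 1 = (4 + 4·5 + 12)/6 = 36/6 = 6
te_Task 2 = (4 + 4·6 + 14)/6 = 42/6 = 7
te_Task 3 = (4 + 4·10 + 22)/6 = 66/6 = 11
te_Task 4 = (1 + 4·3 + 11)/6 = 24/6 = 4
te_Task 5 = (2 + 4·4 + 12)/6 = 30/6 = 5
te_Task 6 = (2 + 4·7 + 12)/6 = 42/6 = 7

Forward pass:
ES_Task 1 = 0; EF_Task 1 = 6
ES_Task 2 = 0; EF_Task 2 = 7
ES_Task 3 = 0; EF_Task 3 = 11
ES_Task 4 = 11; EF_Task 4 = 11+4 = 15
ES_Task 5 = max(EF_Task 1=6, EF_Task 3=11) = 11; EF_Task 5 = 11+5 = 16
ES_Task 6 = max(EF_Task 2=7, EF_Task 4=15, EF_Task 5=16) = 16; EF_Task 6 = 16+7 = 23
Expected project duration μ = 23 weeks. Critical path: Task 3 → Task 5 → Task 6.

23 weeks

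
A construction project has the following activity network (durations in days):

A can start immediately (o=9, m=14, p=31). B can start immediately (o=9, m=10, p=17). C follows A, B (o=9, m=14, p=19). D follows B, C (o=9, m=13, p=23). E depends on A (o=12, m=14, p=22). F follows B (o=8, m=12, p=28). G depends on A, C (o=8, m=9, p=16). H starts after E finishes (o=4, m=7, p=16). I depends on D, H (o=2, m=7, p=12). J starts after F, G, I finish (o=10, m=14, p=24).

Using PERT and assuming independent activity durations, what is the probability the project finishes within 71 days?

0.820

te_A = (9 + 4·14 + 31)/6 = 96/6 = 16; σ²_A = ((31−9)/6)² = 13.444
te_B = (9 + 4·10 + 17)/6 = 66/6 = 11; σ²_B = ((17−9)/6)² = 1.778
te_C = (9 + 4·14 + 19)/6 = 84/6 = 14; σ²_C = ((19−9)/6)² = 2.778
te_D = (9 + 4·13 + 23)/6 = 84/6 = 14; σ²_D = ((23−9)/6)² = 5.444
te_E = (12 + 4·14 + 22)/6 = 90/6 = 15; σ²_E = ((22−12)/6)² = 2.778
te_F = (8 + 4·12 + 28)/6 = 84/6 = 14; σ²_F = ((28−8)/6)² = 11.111
te_G = (8 + 4·9 + 16)/6 = 60/6 = 10; σ²_G = ((16−8)/6)² = 1.778
te_H = (4 + 4·7 + 16)/6 = 48/6 = 8; σ²_H = ((16−4)/6)² = 4.000
te_I = (2 + 4·7 + 12)/6 = 42/6 = 7; σ²_I = ((12−2)/6)² = 2.778
te_J = (10 + 4·14 + 24)/6 = 90/6 = 15; σ²_J = ((24−10)/6)² = 5.444

Forward pass:
ES_A = 0; EF_A = 16
ES_B = 0; EF_B = 11
ES_C = max(EF_A=16, EF_B=11) = 16; EF_C = 16+14 = 30
ES_D = max(EF_B=11, EF_C=30) = 30; EF_D = 30+14 = 44
ES_E = 16; EF_E = 16+15 = 31
ES_F = 11; EF_F = 11+14 = 25
ES_G = max(EF_A=16, EF_C=30) = 30; EF_G = 30+10 = 40
ES_H = 31; EF_H = 31+8 = 39
ES_I = max(EF_D=44, EF_H=39) = 44; EF_I = 44+7 = 51
ES_J = max(EF_F=25, EF_G=40, EF_I=51) = 51; EF_J = 51+15 = 66
Expected project duration μ = 66 days. Critical path: A → C → D → I → J.

Variance along critical path = 13.444 + 2.778 + 5.444 + 2.778 + 5.444 = 29.889; σ = √29.889 = 5.467 days.
Z = (71 − 66) / 5.467 = 0.915
P(T ≤ 71) = Φ(0.915) ≈ 0.820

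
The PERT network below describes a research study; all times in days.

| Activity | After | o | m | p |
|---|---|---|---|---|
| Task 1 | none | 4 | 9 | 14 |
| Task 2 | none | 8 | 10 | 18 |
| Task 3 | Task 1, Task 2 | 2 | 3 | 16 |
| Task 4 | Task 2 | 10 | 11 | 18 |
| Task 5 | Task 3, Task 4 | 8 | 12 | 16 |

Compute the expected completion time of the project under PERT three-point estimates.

35 days

te_Task 1 = (4 + 4·9 + 14)/6 = 54/6 = 9
te_Task 2 = (8 + 4·10 + 18)/6 = 66/6 = 11
te_Task 3 = (2 + 4·3 + 16)/6 = 30/6 = 5
te_Task 4 = (10 + 4·11 + 18)/6 = 72/6 = 12
te_Task 5 = (8 + 4·12 + 16)/6 = 72/6 = 12

Forward pass:
ES_Task 1 = 0; EF_Task 1 = 9
ES_Task 2 = 0; EF_Task 2 = 11
ES_Task 3 = max(EF_Task 1=9, EF_Task 2=11) = 11; EF_Task 3 = 11+5 = 16
ES_Task 4 = 11; EF_Task 4 = 11+12 = 23
ES_Task 5 = max(EF_Task 3=16, EF_Task 4=23) = 23; EF_Task 5 = 23+12 = 35
Expected project duration μ = 35 days. Critical path: Task 2 → Task 4 → Task 5.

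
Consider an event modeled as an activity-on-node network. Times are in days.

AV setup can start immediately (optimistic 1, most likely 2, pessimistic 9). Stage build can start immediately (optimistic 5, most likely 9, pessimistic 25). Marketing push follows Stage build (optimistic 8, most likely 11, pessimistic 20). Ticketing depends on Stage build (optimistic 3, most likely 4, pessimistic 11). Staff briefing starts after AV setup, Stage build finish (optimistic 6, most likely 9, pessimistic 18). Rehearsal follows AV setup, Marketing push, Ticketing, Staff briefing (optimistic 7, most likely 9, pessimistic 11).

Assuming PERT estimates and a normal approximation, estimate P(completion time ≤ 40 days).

te_AV setup = (1 + 4·2 + 9)/6 = 18/6 = 3; σ²_AV setup = ((9−1)/6)² = 1.778
te_Stage build = (5 + 4·9 + 25)/6 = 66/6 = 11; σ²_Stage build = ((25−5)/6)² = 11.111
te_Marketing push = (8 + 4·11 + 20)/6 = 72/6 = 12; σ²_Marketing push = ((20−8)/6)² = 4.000
te_Ticketing = (3 + 4·4 + 11)/6 = 30/6 = 5; σ²_Ticketing = ((11−3)/6)² = 1.778
te_Staff briefing = (6 + 4·9 + 18)/6 = 60/6 = 10; σ²_Staff briefing = ((18−6)/6)² = 4.000
te_Rehearsal = (7 + 4·9 + 11)/6 = 54/6 = 9; σ²_Rehearsal = ((11−7)/6)² = 0.444

Forward pass:
ES_AV setup = 0; EF_AV setup = 3
ES_Stage build = 0; EF_Stage build = 11
ES_Marketing push = 11; EF_Marketing push = 11+12 = 23
ES_Ticketing = 11; EF_Ticketing = 11+5 = 16
ES_Staff briefing = max(EF_AV setup=3, EF_Stage build=11) = 11; EF_Staff briefing = 11+10 = 21
ES_Rehearsal = max(EF_AV setup=3, EF_Marketing push=23, EF_Ticketing=16, EF_Staff briefing=21) = 23; EF_Rehearsal = 23+9 = 32
Expected project duration μ = 32 days. Critical path: Stage build → Marketing push → Rehearsal.

Variance along critical path = 11.111 + 4.000 + 0.444 = 15.556; σ = √15.556 = 3.944 days.
Z = (40 − 32) / 3.944 = 2.028
P(T ≤ 40) = Φ(2.028) ≈ 0.979

0.979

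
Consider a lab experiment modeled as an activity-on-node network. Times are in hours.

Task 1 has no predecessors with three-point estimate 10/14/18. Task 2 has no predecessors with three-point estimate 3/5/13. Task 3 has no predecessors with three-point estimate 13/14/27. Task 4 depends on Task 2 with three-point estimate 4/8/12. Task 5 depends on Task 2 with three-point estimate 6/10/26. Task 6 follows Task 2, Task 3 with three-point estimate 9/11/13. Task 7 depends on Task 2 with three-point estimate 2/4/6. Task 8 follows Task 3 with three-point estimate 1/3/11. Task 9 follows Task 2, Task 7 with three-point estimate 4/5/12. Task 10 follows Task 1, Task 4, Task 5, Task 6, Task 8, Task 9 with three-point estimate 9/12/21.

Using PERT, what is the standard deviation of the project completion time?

te_Task 1 = (10 + 4·14 + 18)/6 = 84/6 = 14; σ²_Task 1 = ((18−10)/6)² = 1.778
te_Task 2 = (3 + 4·5 + 13)/6 = 36/6 = 6; σ²_Task 2 = ((13−3)/6)² = 2.778
te_Task 3 = (13 + 4·14 + 27)/6 = 96/6 = 16; σ²_Task 3 = ((27−13)/6)² = 5.444
te_Task 4 = (4 + 4·8 + 12)/6 = 48/6 = 8; σ²_Task 4 = ((12−4)/6)² = 1.778
te_Task 5 = (6 + 4·10 + 26)/6 = 72/6 = 12; σ²_Task 5 = ((26−6)/6)² = 11.111
te_Task 6 = (9 + 4·11 + 13)/6 = 66/6 = 11; σ²_Task 6 = ((13−9)/6)² = 0.444
te_Task 7 = (2 + 4·4 + 6)/6 = 24/6 = 4; σ²_Task 7 = ((6−2)/6)² = 0.444
te_Task 8 = (1 + 4·3 + 11)/6 = 24/6 = 4; σ²_Task 8 = ((11−1)/6)² = 2.778
te_Task 9 = (4 + 4·5 + 12)/6 = 36/6 = 6; σ²_Task 9 = ((12−4)/6)² = 1.778
te_Task 10 = (9 + 4·12 + 21)/6 = 78/6 = 13; σ²_Task 10 = ((21−9)/6)² = 4.000

Forward pass:
ES_Task 1 = 0; EF_Task 1 = 14
ES_Task 2 = 0; EF_Task 2 = 6
ES_Task 3 = 0; EF_Task 3 = 16
ES_Task 4 = 6; EF_Task 4 = 6+8 = 14
ES_Task 5 = 6; EF_Task 5 = 6+12 = 18
ES_Task 6 = max(EF_Task 2=6, EF_Task 3=16) = 16; EF_Task 6 = 16+11 = 27
ES_Task 7 = 6; EF_Task 7 = 6+4 = 10
ES_Task 8 = 16; EF_Task 8 = 16+4 = 20
ES_Task 9 = max(EF_Task 2=6, EF_Task 7=10) = 10; EF_Task 9 = 10+6 = 16
ES_Task 10 = max(EF_Task 1=14, EF_Task 4=14, EF_Task 5=18, EF_Task 6=27, EF_Task 8=20, EF_Task 9=16) = 27; EF_Task 10 = 27+13 = 40
Expected project duration μ = 40 hours. Critical path: Task 3 → Task 6 → Task 10.

Variance along critical path = 5.444 + 0.444 + 4.000 = 9.889
σ = √9.889 = 3.145 hours

3.14 hours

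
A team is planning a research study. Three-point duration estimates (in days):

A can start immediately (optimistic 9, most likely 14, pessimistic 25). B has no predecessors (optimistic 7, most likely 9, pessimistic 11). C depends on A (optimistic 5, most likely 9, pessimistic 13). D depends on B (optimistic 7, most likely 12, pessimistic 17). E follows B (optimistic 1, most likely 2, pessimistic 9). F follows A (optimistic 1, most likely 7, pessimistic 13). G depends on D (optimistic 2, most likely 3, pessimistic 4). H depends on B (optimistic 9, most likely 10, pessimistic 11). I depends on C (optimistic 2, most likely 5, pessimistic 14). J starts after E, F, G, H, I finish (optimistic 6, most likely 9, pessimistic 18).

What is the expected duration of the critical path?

te_A = (9 + 4·14 + 25)/6 = 90/6 = 15
te_B = (7 + 4·9 + 11)/6 = 54/6 = 9
te_C = (5 + 4·9 + 13)/6 = 54/6 = 9
te_D = (7 + 4·12 + 17)/6 = 72/6 = 12
te_E = (1 + 4·2 + 9)/6 = 18/6 = 3
te_F = (1 + 4·7 + 13)/6 = 42/6 = 7
te_G = (2 + 4·3 + 4)/6 = 18/6 = 3
te_H = (9 + 4·10 + 11)/6 = 60/6 = 10
te_I = (2 + 4·5 + 14)/6 = 36/6 = 6
te_J = (6 + 4·9 + 18)/6 = 60/6 = 10

Forward pass:
ES_A = 0; EF_A = 15
ES_B = 0; EF_B = 9
ES_C = 15; EF_C = 15+9 = 24
ES_D = 9; EF_D = 9+12 = 21
ES_E = 9; EF_E = 9+3 = 12
ES_F = 15; EF_F = 15+7 = 22
ES_G = 21; EF_G = 21+3 = 24
ES_H = 9; EF_H = 9+10 = 19
ES_I = 24; EF_I = 24+6 = 30
ES_J = max(EF_E=12, EF_F=22, EF_G=24, EF_H=19, EF_I=30) = 30; EF_J = 30+10 = 40
Expected project duration μ = 40 days. Critical path: A → C → I → J.

40 days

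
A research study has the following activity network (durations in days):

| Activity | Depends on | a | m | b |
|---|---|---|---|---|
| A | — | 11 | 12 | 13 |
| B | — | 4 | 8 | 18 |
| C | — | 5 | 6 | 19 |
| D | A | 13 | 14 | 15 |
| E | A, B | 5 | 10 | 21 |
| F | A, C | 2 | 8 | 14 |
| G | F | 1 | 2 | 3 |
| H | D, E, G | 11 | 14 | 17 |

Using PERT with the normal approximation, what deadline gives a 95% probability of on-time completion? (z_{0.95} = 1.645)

41.8 days

te_A = (11 + 4·12 + 13)/6 = 72/6 = 12; σ²_A = ((13−11)/6)² = 0.111
te_B = (4 + 4·8 + 18)/6 = 54/6 = 9; σ²_B = ((18−4)/6)² = 5.444
te_C = (5 + 4·6 + 19)/6 = 48/6 = 8; σ²_C = ((19−5)/6)² = 5.444
te_D = (13 + 4·14 + 15)/6 = 84/6 = 14; σ²_D = ((15−13)/6)² = 0.111
te_E = (5 + 4·10 + 21)/6 = 66/6 = 11; σ²_E = ((21−5)/6)² = 7.111
te_F = (2 + 4·8 + 14)/6 = 48/6 = 8; σ²_F = ((14−2)/6)² = 4.000
te_G = (1 + 4·2 + 3)/6 = 12/6 = 2; σ²_G = ((3−1)/6)² = 0.111
te_H = (11 + 4·14 + 17)/6 = 84/6 = 14; σ²_H = ((17−11)/6)² = 1.000

Forward pass:
ES_A = 0; EF_A = 12
ES_B = 0; EF_B = 9
ES_C = 0; EF_C = 8
ES_D = 12; EF_D = 12+14 = 26
ES_E = max(EF_A=12, EF_B=9) = 12; EF_E = 12+11 = 23
ES_F = max(EF_A=12, EF_C=8) = 12; EF_F = 12+8 = 20
ES_G = 20; EF_G = 20+2 = 22
ES_H = max(EF_D=26, EF_E=23, EF_G=22) = 26; EF_H = 26+14 = 40
Expected project duration μ = 40 days. Critical path: A → D → H.

Variance along critical path = 0.111 + 0.111 + 1.000 = 1.222; σ = 1.106 days.
D = μ + z·σ = 40 + 1.645·1.106 = 41.8 days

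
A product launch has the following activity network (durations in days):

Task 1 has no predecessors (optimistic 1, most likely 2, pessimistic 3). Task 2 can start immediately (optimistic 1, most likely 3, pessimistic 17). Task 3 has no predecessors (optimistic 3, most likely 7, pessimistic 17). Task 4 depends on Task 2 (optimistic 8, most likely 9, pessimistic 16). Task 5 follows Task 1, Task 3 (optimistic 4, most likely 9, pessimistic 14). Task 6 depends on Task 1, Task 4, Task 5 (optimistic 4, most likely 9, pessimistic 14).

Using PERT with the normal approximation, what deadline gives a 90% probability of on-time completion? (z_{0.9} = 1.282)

30.3 days

te_Task 1 = (1 + 4·2 + 3)/6 = 12/6 = 2; σ²_Task 1 = ((3−1)/6)² = 0.111
te_Task 2 = (1 + 4·3 + 17)/6 = 30/6 = 5; σ²_Task 2 = ((17−1)/6)² = 7.111
te_Task 3 = (3 + 4·7 + 17)/6 = 48/6 = 8; σ²_Task 3 = ((17−3)/6)² = 5.444
te_Task 4 = (8 + 4·9 + 16)/6 = 60/6 = 10; σ²_Task 4 = ((16−8)/6)² = 1.778
te_Task 5 = (4 + 4·9 + 14)/6 = 54/6 = 9; σ²_Task 5 = ((14−4)/6)² = 2.778
te_Task 6 = (4 + 4·9 + 14)/6 = 54/6 = 9; σ²_Task 6 = ((14−4)/6)² = 2.778

Forward pass:
ES_Task 1 = 0; EF_Task 1 = 2
ES_Task 2 = 0; EF_Task 2 = 5
ES_Task 3 = 0; EF_Task 3 = 8
ES_Task 4 = 5; EF_Task 4 = 5+10 = 15
ES_Task 5 = max(EF_Task 1=2, EF_Task 3=8) = 8; EF_Task 5 = 8+9 = 17
ES_Task 6 = max(EF_Task 1=2, EF_Task 4=15, EF_Task 5=17) = 17; EF_Task 6 = 17+9 = 26
Expected project duration μ = 26 days. Critical path: Task 3 → Task 5 → Task 6.

Variance along critical path = 5.444 + 2.778 + 2.778 = 11.000; σ = 3.317 days.
D = μ + z·σ = 26 + 1.282·3.317 = 30.3 days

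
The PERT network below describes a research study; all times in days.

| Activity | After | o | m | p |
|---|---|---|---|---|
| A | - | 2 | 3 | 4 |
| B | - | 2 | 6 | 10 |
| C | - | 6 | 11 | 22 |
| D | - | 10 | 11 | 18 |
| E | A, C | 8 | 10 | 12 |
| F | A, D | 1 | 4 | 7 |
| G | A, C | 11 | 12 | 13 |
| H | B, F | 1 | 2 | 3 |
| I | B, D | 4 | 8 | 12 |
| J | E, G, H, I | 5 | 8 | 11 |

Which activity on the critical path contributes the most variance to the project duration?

te_A = (2 + 4·3 + 4)/6 = 18/6 = 3; σ²_A = ((4−2)/6)² = 0.111
te_B = (2 + 4·6 + 10)/6 = 36/6 = 6; σ²_B = ((10−2)/6)² = 1.778
te_C = (6 + 4·11 + 22)/6 = 72/6 = 12; σ²_C = ((22−6)/6)² = 7.111
te_D = (10 + 4·11 + 18)/6 = 72/6 = 12; σ²_D = ((18−10)/6)² = 1.778
te_E = (8 + 4·10 + 12)/6 = 60/6 = 10; σ²_E = ((12−8)/6)² = 0.444
te_F = (1 + 4·4 + 7)/6 = 24/6 = 4; σ²_F = ((7−1)/6)² = 1.000
te_G = (11 + 4·12 + 13)/6 = 72/6 = 12; σ²_G = ((13−11)/6)² = 0.111
te_H = (1 + 4·2 + 3)/6 = 12/6 = 2; σ²_H = ((3−1)/6)² = 0.111
te_I = (4 + 4·8 + 12)/6 = 48/6 = 8; σ²_I = ((12−4)/6)² = 1.778
te_J = (5 + 4·8 + 11)/6 = 48/6 = 8; σ²_J = ((11−5)/6)² = 1.000

Forward pass:
ES_A = 0; EF_A = 3
ES_B = 0; EF_B = 6
ES_C = 0; EF_C = 12
ES_D = 0; EF_D = 12
ES_E = max(EF_A=3, EF_C=12) = 12; EF_E = 12+10 = 22
ES_F = max(EF_A=3, EF_D=12) = 12; EF_F = 12+4 = 16
ES_G = max(EF_A=3, EF_C=12) = 12; EF_G = 12+12 = 24
ES_H = max(EF_B=6, EF_F=16) = 16; EF_H = 16+2 = 18
ES_I = max(EF_B=6, EF_D=12) = 12; EF_I = 12+8 = 20
ES_J = max(EF_E=22, EF_G=24, EF_H=18, EF_I=20) = 24; EF_J = 24+8 = 32
Expected project duration μ = 32 days. Critical path: C → G → J.

Variances on critical path: σ²_C=7.111, σ²_G=0.111, σ²_J=1.000.
Largest is σ²_C = 7.111.

C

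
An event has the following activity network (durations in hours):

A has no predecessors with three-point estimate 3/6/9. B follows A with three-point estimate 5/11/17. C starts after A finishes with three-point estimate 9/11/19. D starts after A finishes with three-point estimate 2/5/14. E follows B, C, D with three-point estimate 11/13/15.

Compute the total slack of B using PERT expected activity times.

1 hours

te_A = (3 + 4·6 + 9)/6 = 36/6 = 6
te_B = (5 + 4·11 + 17)/6 = 66/6 = 11
te_C = (9 + 4·11 + 19)/6 = 72/6 = 12
te_D = (2 + 4·5 + 14)/6 = 36/6 = 6
te_E = (11 + 4·13 + 15)/6 = 78/6 = 13

Forward pass:
ES_A = 0; EF_A = 6
ES_B = 6; EF_B = 6+11 = 17
ES_C = 6; EF_C = 6+12 = 18
ES_D = 6; EF_D = 6+6 = 12
ES_E = max(EF_B=17, EF_C=18, EF_D=12) = 18; EF_E = 18+13 = 31
Expected project duration μ = 31 hours. Critical path: A → C → E.

Backward pass:
LF_E = 31; LS_E = 31−13 = 18
LF_D = LS_E = 18; LS_D = 18−6 = 12
LF_C = LS_E = 18; LS_C = 18−12 = 6
LF_B = LS_E = 18; LS_B = 18−11 = 7
LF_A = min(LS_B=7, LS_C=6, LS_D=12) = 6; LS_A = 6−6 = 0
Slack_B = LS_B − ES_B = 7 − 6 = 1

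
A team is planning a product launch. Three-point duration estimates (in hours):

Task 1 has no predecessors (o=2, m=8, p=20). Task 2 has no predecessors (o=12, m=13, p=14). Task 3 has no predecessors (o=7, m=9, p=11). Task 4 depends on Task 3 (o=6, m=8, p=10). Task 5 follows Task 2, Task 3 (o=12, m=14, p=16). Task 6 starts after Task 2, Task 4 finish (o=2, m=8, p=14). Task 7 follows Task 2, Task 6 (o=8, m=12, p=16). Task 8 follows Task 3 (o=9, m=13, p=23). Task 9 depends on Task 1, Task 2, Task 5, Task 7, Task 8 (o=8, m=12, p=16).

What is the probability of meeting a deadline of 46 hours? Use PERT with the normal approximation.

te_Task 1 = (2 + 4·8 + 20)/6 = 54/6 = 9; σ²_Task 1 = ((20−2)/6)² = 9.000
te_Task 2 = (12 + 4·13 + 14)/6 = 78/6 = 13; σ²_Task 2 = ((14−12)/6)² = 0.111
te_Task 3 = (7 + 4·9 + 11)/6 = 54/6 = 9; σ²_Task 3 = ((11−7)/6)² = 0.444
te_Task 4 = (6 + 4·8 + 10)/6 = 48/6 = 8; σ²_Task 4 = ((10−6)/6)² = 0.444
te_Task 5 = (12 + 4·14 + 16)/6 = 84/6 = 14; σ²_Task 5 = ((16−12)/6)² = 0.444
te_Task 6 = (2 + 4·8 + 14)/6 = 48/6 = 8; σ²_Task 6 = ((14−2)/6)² = 4.000
te_Task 7 = (8 + 4·12 + 16)/6 = 72/6 = 12; σ²_Task 7 = ((16−8)/6)² = 1.778
te_Task 8 = (9 + 4·13 + 23)/6 = 84/6 = 14; σ²_Task 8 = ((23−9)/6)² = 5.444
te_Task 9 = (8 + 4·12 + 16)/6 = 72/6 = 12; σ²_Task 9 = ((16−8)/6)² = 1.778

Forward pass:
ES_Task 1 = 0; EF_Task 1 = 9
ES_Task 2 = 0; EF_Task 2 = 13
ES_Task 3 = 0; EF_Task 3 = 9
ES_Task 4 = 9; EF_Task 4 = 9+8 = 17
ES_Task 5 = max(EF_Task 2=13, EF_Task 3=9) = 13; EF_Task 5 = 13+14 = 27
ES_Task 6 = max(EF_Task 2=13, EF_Task 4=17) = 17; EF_Task 6 = 17+8 = 25
ES_Task 7 = max(EF_Task 2=13, EF_Task 6=25) = 25; EF_Task 7 = 25+12 = 37
ES_Task 8 = 9; EF_Task 8 = 9+14 = 23
ES_Task 9 = max(EF_Task 1=9, EF_Task 2=13, EF_Task 5=27, EF_Task 7=37, EF_Task 8=23) = 37; EF_Task 9 = 37+12 = 49
Expected project duration μ = 49 hours. Critical path: Task 3 → Task 4 → Task 6 → Task 7 → Task 9.

Variance along critical path = 0.444 + 0.444 + 4.000 + 1.778 + 1.778 = 8.444; σ = √8.444 = 2.906 hours.
Z = (46 − 49) / 2.906 = -1.032
P(T ≤ 46) = Φ(-1.032) ≈ 0.151

0.151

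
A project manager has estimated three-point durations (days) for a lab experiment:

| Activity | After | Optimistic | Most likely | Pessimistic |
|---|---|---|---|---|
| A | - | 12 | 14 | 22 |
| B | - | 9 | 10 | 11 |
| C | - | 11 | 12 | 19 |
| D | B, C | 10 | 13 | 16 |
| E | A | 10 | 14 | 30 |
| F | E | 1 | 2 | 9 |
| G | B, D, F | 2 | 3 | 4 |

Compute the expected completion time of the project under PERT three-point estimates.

37 days

te_A = (12 + 4·14 + 22)/6 = 90/6 = 15
te_B = (9 + 4·10 + 11)/6 = 60/6 = 10
te_C = (11 + 4·12 + 19)/6 = 78/6 = 13
te_D = (10 + 4·13 + 16)/6 = 78/6 = 13
te_E = (10 + 4·14 + 30)/6 = 96/6 = 16
te_F = (1 + 4·2 + 9)/6 = 18/6 = 3
te_G = (2 + 4·3 + 4)/6 = 18/6 = 3

Forward pass:
ES_A = 0; EF_A = 15
ES_B = 0; EF_B = 10
ES_C = 0; EF_C = 13
ES_D = max(EF_B=10, EF_C=13) = 13; EF_D = 13+13 = 26
ES_E = 15; EF_E = 15+16 = 31
ES_F = 31; EF_F = 31+3 = 34
ES_G = max(EF_B=10, EF_D=26, EF_F=34) = 34; EF_G = 34+3 = 37
Expected project duration μ = 37 days. Critical path: A → E → F → G.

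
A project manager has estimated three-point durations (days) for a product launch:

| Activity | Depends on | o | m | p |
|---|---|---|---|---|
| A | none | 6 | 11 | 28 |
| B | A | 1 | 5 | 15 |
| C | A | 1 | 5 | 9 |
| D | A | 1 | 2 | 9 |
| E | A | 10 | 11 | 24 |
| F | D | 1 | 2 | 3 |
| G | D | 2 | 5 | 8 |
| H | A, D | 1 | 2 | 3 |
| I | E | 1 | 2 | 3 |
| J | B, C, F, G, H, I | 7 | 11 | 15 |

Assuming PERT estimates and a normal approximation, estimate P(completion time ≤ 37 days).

0.330

te_A = (6 + 4·11 + 28)/6 = 78/6 = 13; σ²_A = ((28−6)/6)² = 13.444
te_B = (1 + 4·5 + 15)/6 = 36/6 = 6; σ²_B = ((15−1)/6)² = 5.444
te_C = (1 + 4·5 + 9)/6 = 30/6 = 5; σ²_C = ((9−1)/6)² = 1.778
te_D = (1 + 4·2 + 9)/6 = 18/6 = 3; σ²_D = ((9−1)/6)² = 1.778
te_E = (10 + 4·11 + 24)/6 = 78/6 = 13; σ²_E = ((24−10)/6)² = 5.444
te_F = (1 + 4·2 + 3)/6 = 12/6 = 2; σ²_F = ((3−1)/6)² = 0.111
te_G = (2 + 4·5 + 8)/6 = 30/6 = 5; σ²_G = ((8−2)/6)² = 1.000
te_H = (1 + 4·2 + 3)/6 = 12/6 = 2; σ²_H = ((3−1)/6)² = 0.111
te_I = (1 + 4·2 + 3)/6 = 12/6 = 2; σ²_I = ((3−1)/6)² = 0.111
te_J = (7 + 4·11 + 15)/6 = 66/6 = 11; σ²_J = ((15−7)/6)² = 1.778

Forward pass:
ES_A = 0; EF_A = 13
ES_B = 13; EF_B = 13+6 = 19
ES_C = 13; EF_C = 13+5 = 18
ES_D = 13; EF_D = 13+3 = 16
ES_E = 13; EF_E = 13+13 = 26
ES_F = 16; EF_F = 16+2 = 18
ES_G = 16; EF_G = 16+5 = 21
ES_H = max(EF_A=13, EF_D=16) = 16; EF_H = 16+2 = 18
ES_I = 26; EF_I = 26+2 = 28
ES_J = max(EF_B=19, EF_C=18, EF_F=18, EF_G=21, EF_H=18, EF_I=28) = 28; EF_J = 28+11 = 39
Expected project duration μ = 39 days. Critical path: A → E → I → J.

Variance along critical path = 13.444 + 5.444 + 0.111 + 1.778 = 20.778; σ = √20.778 = 4.558 days.
Z = (37 − 39) / 4.558 = -0.439
P(T ≤ 37) = Φ(-0.439) ≈ 0.330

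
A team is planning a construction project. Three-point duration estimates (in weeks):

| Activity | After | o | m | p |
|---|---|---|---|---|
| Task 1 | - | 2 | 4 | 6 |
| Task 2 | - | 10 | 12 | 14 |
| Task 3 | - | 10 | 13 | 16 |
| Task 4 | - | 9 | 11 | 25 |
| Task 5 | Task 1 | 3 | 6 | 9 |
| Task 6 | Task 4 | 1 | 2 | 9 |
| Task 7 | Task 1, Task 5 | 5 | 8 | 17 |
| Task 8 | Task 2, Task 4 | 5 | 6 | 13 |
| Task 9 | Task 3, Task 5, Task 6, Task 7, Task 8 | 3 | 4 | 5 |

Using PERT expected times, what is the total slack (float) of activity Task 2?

1 weeks

te_Task 1 = (2 + 4·4 + 6)/6 = 24/6 = 4
te_Task 2 = (10 + 4·12 + 14)/6 = 72/6 = 12
te_Task 3 = (10 + 4·13 + 16)/6 = 78/6 = 13
te_Task 4 = (9 + 4·11 + 25)/6 = 78/6 = 13
te_Task 5 = (3 + 4·6 + 9)/6 = 36/6 = 6
te_Task 6 = (1 + 4·2 + 9)/6 = 18/6 = 3
te_Task 7 = (5 + 4·8 + 17)/6 = 54/6 = 9
te_Task 8 = (5 + 4·6 + 13)/6 = 42/6 = 7
te_Task 9 = (3 + 4·4 + 5)/6 = 24/6 = 4

Forward pass:
ES_Task 1 = 0; EF_Task 1 = 4
ES_Task 2 = 0; EF_Task 2 = 12
ES_Task 3 = 0; EF_Task 3 = 13
ES_Task 4 = 0; EF_Task 4 = 13
ES_Task 5 = 4; EF_Task 5 = 4+6 = 10
ES_Task 6 = 13; EF_Task 6 = 13+3 = 16
ES_Task 7 = max(EF_Task 1=4, EF_Task 5=10) = 10; EF_Task 7 = 10+9 = 19
ES_Task 8 = max(EF_Task 2=12, EF_Task 4=13) = 13; EF_Task 8 = 13+7 = 20
ES_Task 9 = max(EF_Task 3=13, EF_Task 5=10, EF_Task 6=16, EF_Task 7=19, EF_Task 8=20) = 20; EF_Task 9 = 20+4 = 24
Expected project duration μ = 24 weeks. Critical path: Task 4 → Task 8 → Task 9.

Backward pass:
LF_Task 9 = 24; LS_Task 9 = 24−4 = 20
LF_Task 8 = LS_Task 9 = 20; LS_Task 8 = 20−7 = 13
LF_Task 7 = LS_Task 9 = 20; LS_Task 7 = 20−9 = 11
LF_Task 6 = LS_Task 9 = 20; LS_Task 6 = 20−3 = 17
LF_Task 5 = min(LS_Task 7=11, LS_Task 9=20) = 11; LS_Task 5 = 11−6 = 5
LF_Task 4 = min(LS_Task 6=17, LS_Task 8=13) = 13; LS_Task 4 = 13−13 = 0
LF_Task 3 = LS_Task 9 = 20; LS_Task 3 = 20−13 = 7
LF_Task 2 = LS_Task 8 = 13; LS_Task 2 = 13−12 = 1
LF_Task 1 = min(LS_Task 5=5, LS_Task 7=11) = 5; LS_Task 1 = 5−4 = 1
Slack_Task 2 = LS_Task 2 − ES_Task 2 = 1 − 0 = 1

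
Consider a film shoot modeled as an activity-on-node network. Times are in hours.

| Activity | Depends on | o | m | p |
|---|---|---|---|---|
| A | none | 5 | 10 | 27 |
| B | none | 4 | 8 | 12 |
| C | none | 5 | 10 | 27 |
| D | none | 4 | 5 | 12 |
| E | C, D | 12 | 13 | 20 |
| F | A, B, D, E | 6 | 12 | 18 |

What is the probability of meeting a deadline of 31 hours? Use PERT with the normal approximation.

0.055

te_A = (5 + 4·10 + 27)/6 = 72/6 = 12; σ²_A = ((27−5)/6)² = 13.444
te_B = (4 + 4·8 + 12)/6 = 48/6 = 8; σ²_B = ((12−4)/6)² = 1.778
te_C = (5 + 4·10 + 27)/6 = 72/6 = 12; σ²_C = ((27−5)/6)² = 13.444
te_D = (4 + 4·5 + 12)/6 = 36/6 = 6; σ²_D = ((12−4)/6)² = 1.778
te_E = (12 + 4·13 + 20)/6 = 84/6 = 14; σ²_E = ((20−12)/6)² = 1.778
te_F = (6 + 4·12 + 18)/6 = 72/6 = 12; σ²_F = ((18−6)/6)² = 4.000

Forward pass:
ES_A = 0; EF_A = 12
ES_B = 0; EF_B = 8
ES_C = 0; EF_C = 12
ES_D = 0; EF_D = 6
ES_E = max(EF_C=12, EF_D=6) = 12; EF_E = 12+14 = 26
ES_F = max(EF_A=12, EF_B=8, EF_D=6, EF_E=26) = 26; EF_F = 26+12 = 38
Expected project duration μ = 38 hours. Critical path: C → E → F.

Variance along critical path = 13.444 + 1.778 + 4.000 = 19.222; σ = √19.222 = 4.384 hours.
Z = (31 − 38) / 4.384 = -1.597
P(T ≤ 31) = Φ(-1.597) ≈ 0.055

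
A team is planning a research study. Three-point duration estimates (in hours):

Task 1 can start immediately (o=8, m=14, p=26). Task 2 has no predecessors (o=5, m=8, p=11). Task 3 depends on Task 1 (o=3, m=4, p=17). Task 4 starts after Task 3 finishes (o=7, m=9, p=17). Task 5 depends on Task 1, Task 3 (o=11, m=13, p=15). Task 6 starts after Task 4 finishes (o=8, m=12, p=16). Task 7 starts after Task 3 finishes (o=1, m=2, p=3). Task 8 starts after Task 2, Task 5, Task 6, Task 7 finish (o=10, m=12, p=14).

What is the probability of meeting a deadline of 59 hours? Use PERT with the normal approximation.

te_Task 1 = (8 + 4·14 + 26)/6 = 90/6 = 15; σ²_Task 1 = ((26−8)/6)² = 9.000
te_Task 2 = (5 + 4·8 + 11)/6 = 48/6 = 8; σ²_Task 2 = ((11−5)/6)² = 1.000
te_Task 3 = (3 + 4·4 + 17)/6 = 36/6 = 6; σ²_Task 3 = ((17−3)/6)² = 5.444
te_Task 4 = (7 + 4·9 + 17)/6 = 60/6 = 10; σ²_Task 4 = ((17−7)/6)² = 2.778
te_Task 5 = (11 + 4·13 + 15)/6 = 78/6 = 13; σ²_Task 5 = ((15−11)/6)² = 0.444
te_Task 6 = (8 + 4·12 + 16)/6 = 72/6 = 12; σ²_Task 6 = ((16−8)/6)² = 1.778
te_Task 7 = (1 + 4·2 + 3)/6 = 12/6 = 2; σ²_Task 7 = ((3−1)/6)² = 0.111
te_Task 8 = (10 + 4·12 + 14)/6 = 72/6 = 12; σ²_Task 8 = ((14−10)/6)² = 0.444

Forward pass:
ES_Task 1 = 0; EF_Task 1 = 15
ES_Task 2 = 0; EF_Task 2 = 8
ES_Task 3 = 15; EF_Task 3 = 15+6 = 21
ES_Task 4 = 21; EF_Task 4 = 21+10 = 31
ES_Task 5 = max(EF_Task 1=15, EF_Task 3=21) = 21; EF_Task 5 = 21+13 = 34
ES_Task 6 = 31; EF_Task 6 = 31+12 = 43
ES_Task 7 = 21; EF_Task 7 = 21+2 = 23
ES_Task 8 = max(EF_Task 2=8, EF_Task 5=34, EF_Task 6=43, EF_Task 7=23) = 43; EF_Task 8 = 43+12 = 55
Expected project duration μ = 55 hours. Critical path: Task 1 → Task 3 → Task 4 → Task 6 → Task 8.

Variance along critical path = 9.000 + 5.444 + 2.778 + 1.778 + 0.444 = 19.444; σ = √19.444 = 4.410 hours.
Z = (59 − 55) / 4.410 = 0.907
P(T ≤ 59) = Φ(0.907) ≈ 0.818

0.818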